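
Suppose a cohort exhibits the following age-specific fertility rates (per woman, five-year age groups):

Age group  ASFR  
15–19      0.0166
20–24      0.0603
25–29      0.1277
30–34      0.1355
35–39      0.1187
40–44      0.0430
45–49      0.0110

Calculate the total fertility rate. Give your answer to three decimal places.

2.564

Sum of ASFRs = 0.0166 + 0.0603 + 0.1277 + 0.1355 + 0.1187 + 0.0430 + 0.0110 = 0.5128
TFR = 5 × 0.5128 = 2.564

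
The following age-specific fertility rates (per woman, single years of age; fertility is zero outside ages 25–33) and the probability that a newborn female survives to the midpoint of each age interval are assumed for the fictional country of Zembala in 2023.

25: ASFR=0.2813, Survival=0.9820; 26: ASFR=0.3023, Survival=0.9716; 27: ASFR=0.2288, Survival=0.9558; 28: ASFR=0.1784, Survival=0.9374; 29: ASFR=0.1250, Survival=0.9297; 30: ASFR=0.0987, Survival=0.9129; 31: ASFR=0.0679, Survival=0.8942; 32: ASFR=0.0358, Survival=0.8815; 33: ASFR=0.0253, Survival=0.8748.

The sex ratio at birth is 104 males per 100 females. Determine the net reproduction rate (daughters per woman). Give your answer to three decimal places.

Proportion female at birth = 100 / (100 + 104) = 0.49020.
Weighting each age-specific rate by interval width and survival:
  25: 1 × 0.2813 × 0.9820 = 0.27624
  26: 1 × 0.3023 × 0.9716 = 0.29371
  27: 1 × 0.2288 × 0.9558 = 0.21869
  28: 1 × 0.1784 × 0.9374 = 0.16723
  29: 1 × 0.1250 × 0.9297 = 0.11621
  30: 1 × 0.0987 × 0.9129 = 0.09010
  31: 1 × 0.0679 × 0.8942 = 0.06072
  32: 1 × 0.0358 × 0.8815 = 0.03156
  33: 1 × 0.0253 × 0.8748 = 0.02213
Sum = 1.27659
NRR = 0.49020 × 1.27659 = 0.62578

0.626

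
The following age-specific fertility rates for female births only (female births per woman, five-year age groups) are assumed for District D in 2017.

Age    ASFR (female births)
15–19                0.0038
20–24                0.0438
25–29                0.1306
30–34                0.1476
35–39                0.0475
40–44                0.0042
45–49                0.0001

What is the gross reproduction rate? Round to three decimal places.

Sum of female ASFRs = 0.0038 + 0.0438 + 0.1306 + 0.1476 + 0.0475 + 0.0042 + 0.0001 = 0.3776
GRR = 5 × 0.3776 = 1.888

1.888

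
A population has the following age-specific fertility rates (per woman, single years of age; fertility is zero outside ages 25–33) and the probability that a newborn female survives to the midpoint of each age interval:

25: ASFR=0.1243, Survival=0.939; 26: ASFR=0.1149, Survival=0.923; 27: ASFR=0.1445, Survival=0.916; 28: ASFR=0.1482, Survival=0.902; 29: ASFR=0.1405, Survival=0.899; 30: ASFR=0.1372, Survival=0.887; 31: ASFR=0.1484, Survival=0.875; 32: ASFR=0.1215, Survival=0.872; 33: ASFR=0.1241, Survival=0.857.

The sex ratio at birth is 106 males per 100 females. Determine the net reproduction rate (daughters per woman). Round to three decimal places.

0.524

Proportion female at birth = 100 / (100 + 106) = 0.48544.
Per-age-group product (1 × ASFR × survival probability):
  25: 1 × 0.1243 × 0.939 = 0.11672
  26: 1 × 0.1149 × 0.923 = 0.10605
  27: 1 × 0.1445 × 0.916 = 0.13236
  28: 1 × 0.1482 × 0.902 = 0.13368
  29: 1 × 0.1405 × 0.899 = 0.12631
  30: 1 × 0.1372 × 0.887 = 0.12170
  31: 1 × 0.1484 × 0.875 = 0.12985
  32: 1 × 0.1215 × 0.872 = 0.10595
  33: 1 × 0.1241 × 0.857 = 0.10635
Sum = 1.07897
NRR = 0.48544 × 1.07897 = 0.52378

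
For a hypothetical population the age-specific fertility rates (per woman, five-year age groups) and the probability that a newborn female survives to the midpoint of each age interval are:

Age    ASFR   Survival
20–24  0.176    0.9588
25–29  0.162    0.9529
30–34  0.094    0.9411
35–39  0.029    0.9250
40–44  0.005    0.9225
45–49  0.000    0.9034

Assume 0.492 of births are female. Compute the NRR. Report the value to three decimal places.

Proportion female at birth = 0.492.
Survival-weighted fertility by age (5·fₓ·Sₓ):
  20–24: 5 × 0.176 × 0.9588 = 0.84374
  25–29: 5 × 0.162 × 0.9529 = 0.77185
  30–34: 5 × 0.094 × 0.9411 = 0.44232
  35–39: 5 × 0.029 × 0.9250 = 0.13413
  40–44: 5 × 0.005 × 0.9225 = 0.02306
  45–49: 5 × 0.000 × 0.9034 = 0.00000
Sum = 2.21510
NRR = 0.492 × 2.21510 = 1.08983
NRR > 1, so each generation more than replaces itself.

1.090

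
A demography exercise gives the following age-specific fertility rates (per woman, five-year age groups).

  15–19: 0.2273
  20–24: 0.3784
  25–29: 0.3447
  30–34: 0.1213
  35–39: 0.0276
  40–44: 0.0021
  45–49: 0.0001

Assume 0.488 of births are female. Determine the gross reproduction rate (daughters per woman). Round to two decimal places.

2.69

Proportion female at birth = 0.488.
Sum of ASFRs = 0.2273 + 0.3784 + 0.3447 + 0.1213 + 0.0276 + 0.0021 + 0.0001 = 1.1015
TFR = 5 × 1.1015 = 5.5075
GRR = 0.488 × 5.5075 = 2.68766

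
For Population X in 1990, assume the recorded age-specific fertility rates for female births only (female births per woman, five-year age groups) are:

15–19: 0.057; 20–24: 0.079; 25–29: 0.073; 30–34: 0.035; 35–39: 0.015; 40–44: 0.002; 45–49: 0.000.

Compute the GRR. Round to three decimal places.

Sum of female ASFRs = 0.057 + 0.079 + 0.073 + 0.035 + 0.015 + 0.002 + 0.000 = 0.261
GRR = 5 × 0.261 = 1.305

1.305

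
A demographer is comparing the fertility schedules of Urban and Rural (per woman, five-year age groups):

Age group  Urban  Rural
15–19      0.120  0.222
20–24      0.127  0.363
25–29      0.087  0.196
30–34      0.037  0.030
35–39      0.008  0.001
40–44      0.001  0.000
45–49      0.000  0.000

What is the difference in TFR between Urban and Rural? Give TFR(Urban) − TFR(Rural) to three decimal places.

Urban:
  Sum of ASFRs = 0.120 + 0.127 + 0.087 + 0.037 + 0.008 + 0.001 + 0.000 = 0.380
  TFR = 5 × 0.380 = 1.9
Rural:
  Sum of ASFRs = 0.222 + 0.363 + 0.196 + 0.030 + 0.001 + 0.000 + 0.000 = 0.812
  TFR = 5 × 0.812 = 4.06
Difference = 1.9 − 4.06 = -2.16

-2.160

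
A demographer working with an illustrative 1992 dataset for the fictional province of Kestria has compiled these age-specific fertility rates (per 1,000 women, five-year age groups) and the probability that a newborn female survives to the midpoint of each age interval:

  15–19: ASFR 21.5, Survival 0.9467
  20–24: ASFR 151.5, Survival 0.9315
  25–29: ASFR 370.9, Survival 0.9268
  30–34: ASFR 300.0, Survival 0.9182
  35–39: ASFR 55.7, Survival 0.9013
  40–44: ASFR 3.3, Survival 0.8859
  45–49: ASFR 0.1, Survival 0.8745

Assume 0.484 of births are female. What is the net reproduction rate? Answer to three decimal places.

2.018

Proportion female at birth = 0.484.
Per-age-group product (5 × ASFR × survival probability):
  15–19: 5 × 21.5/1000 × 0.9467 = 0.10177
  20–24: 5 × 151.5/1000 × 0.9315 = 0.70561
  25–29: 5 × 370.9/1000 × 0.9268 = 1.71875
  30–34: 5 × 300.0/1000 × 0.9182 = 1.37730
  35–39: 5 × 55.7/1000 × 0.9013 = 0.25101
  40–44: 5 × 3.3/1000 × 0.8859 = 0.01462
  45–49: 5 × 0.1/1000 × 0.8745 = 0.00044
Sum = 4.16950
NRR = 0.484 × 4.16950 = 2.01804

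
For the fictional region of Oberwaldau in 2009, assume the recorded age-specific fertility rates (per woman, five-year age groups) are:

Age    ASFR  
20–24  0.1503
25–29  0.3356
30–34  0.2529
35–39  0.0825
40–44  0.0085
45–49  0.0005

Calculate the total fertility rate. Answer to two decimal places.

4.15

Sum of ASFRs = 0.1503 + 0.3356 + 0.2529 + 0.0825 + 0.0085 + 0.0005 = 0.8303
TFR = 5 × 0.8303 = 4.1515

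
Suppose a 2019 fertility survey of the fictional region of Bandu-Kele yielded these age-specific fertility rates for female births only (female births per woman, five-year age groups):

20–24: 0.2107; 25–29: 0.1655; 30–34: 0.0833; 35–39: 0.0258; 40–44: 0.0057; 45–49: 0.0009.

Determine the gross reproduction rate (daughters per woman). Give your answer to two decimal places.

2.46

Sum of female ASFRs = 0.2107 + 0.1655 + 0.0833 + 0.0258 + 0.0057 + 0.0009 = 0.4919
GRR = 5 × 0.4919 = 2.4595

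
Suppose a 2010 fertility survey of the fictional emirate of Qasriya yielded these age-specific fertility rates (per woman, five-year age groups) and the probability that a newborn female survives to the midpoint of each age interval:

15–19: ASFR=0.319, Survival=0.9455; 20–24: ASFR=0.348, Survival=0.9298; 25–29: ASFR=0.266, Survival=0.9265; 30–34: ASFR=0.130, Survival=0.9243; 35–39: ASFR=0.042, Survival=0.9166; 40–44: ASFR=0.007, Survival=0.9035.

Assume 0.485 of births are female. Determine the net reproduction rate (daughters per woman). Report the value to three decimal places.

Proportion female at birth = 0.485.
Each age group contributes 5 × ASFR × survival:
  15–19: 5 × 0.319 × 0.9455 = 1.50807
  20–24: 5 × 0.348 × 0.9298 = 1.61785
  25–29: 5 × 0.266 × 0.9265 = 1.23225
  30–34: 5 × 0.130 × 0.9243 = 0.60080
  35–39: 5 × 0.042 × 0.9166 = 0.19249
  40–44: 5 × 0.007 × 0.9035 = 0.03162
Sum = 5.18308
NRR = 0.485 × 5.18308 = 2.51379
With NRR above 1 the population is above replacement fertility.

2.514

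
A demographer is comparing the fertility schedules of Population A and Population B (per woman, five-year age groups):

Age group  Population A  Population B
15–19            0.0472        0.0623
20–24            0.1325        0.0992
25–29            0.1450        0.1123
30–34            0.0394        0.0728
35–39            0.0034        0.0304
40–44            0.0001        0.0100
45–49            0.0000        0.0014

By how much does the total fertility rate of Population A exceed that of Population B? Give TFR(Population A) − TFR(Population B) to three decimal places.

-0.104

Population A:
  Sum of ASFRs = 0.0472 + 0.1325 + 0.1450 + 0.0394 + 0.0034 + 0.0001 + 0.0000 = 0.3676
  TFR = 5 × 0.3676 = 1.838
Population B:
  Sum of ASFRs = 0.0623 + 0.0992 + 0.1123 + 0.0728 + 0.0304 + 0.0100 + 0.0014 = 0.3884
  TFR = 5 × 0.3884 = 1.942
Difference = 1.838 − 1.942 = -0.104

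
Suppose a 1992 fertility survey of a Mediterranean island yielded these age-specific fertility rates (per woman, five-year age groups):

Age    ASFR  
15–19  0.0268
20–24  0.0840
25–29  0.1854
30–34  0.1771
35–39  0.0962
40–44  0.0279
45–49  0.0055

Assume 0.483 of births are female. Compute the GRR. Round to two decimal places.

Proportion female at birth = 0.483.
Sum of ASFRs = 0.0268 + 0.0840 + 0.1854 + 0.1771 + 0.0962 + 0.0279 + 0.0055 = 0.6029
TFR = 5 × 0.6029 = 3.0145
GRR = 0.483 × 3.0145 = 1.45600

1.46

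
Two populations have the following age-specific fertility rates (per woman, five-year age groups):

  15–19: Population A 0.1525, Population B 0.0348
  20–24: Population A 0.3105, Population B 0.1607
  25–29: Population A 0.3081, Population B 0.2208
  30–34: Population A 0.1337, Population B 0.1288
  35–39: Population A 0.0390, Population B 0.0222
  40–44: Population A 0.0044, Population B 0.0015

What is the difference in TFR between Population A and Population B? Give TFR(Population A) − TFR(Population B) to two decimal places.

Population A:
  Sum of ASFRs = 0.1525 + 0.3105 + 0.3081 + 0.1337 + 0.0390 + 0.0044 = 0.9482
  TFR = 5 × 0.9482 = 4.741
Population B:
  Sum of ASFRs = 0.0348 + 0.1607 + 0.2208 + 0.1288 + 0.0222 + 0.0015 = 0.5688
  TFR = 5 × 0.5688 = 2.844
Difference = 4.741 − 2.844 = 1.897

1.90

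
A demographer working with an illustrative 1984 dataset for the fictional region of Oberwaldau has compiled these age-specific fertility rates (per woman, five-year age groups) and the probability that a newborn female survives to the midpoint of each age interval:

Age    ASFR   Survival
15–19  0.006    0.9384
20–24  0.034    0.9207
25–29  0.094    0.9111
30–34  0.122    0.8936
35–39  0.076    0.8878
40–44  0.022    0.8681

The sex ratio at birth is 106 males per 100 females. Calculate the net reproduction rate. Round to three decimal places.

0.772

Proportion female at birth = 100 / (100 + 106) = 0.48544.
Per-age-group product (5 × ASFR × survival probability):
  15–19: 5 × 0.006 × 0.9384 = 0.02815
  20–24: 5 × 0.034 × 0.9207 = 0.15652
  25–29: 5 × 0.094 × 0.9111 = 0.42822
  30–34: 5 × 0.122 × 0.8936 = 0.54510
  35–39: 5 × 0.076 × 0.8878 = 0.33736
  40–44: 5 × 0.022 × 0.8681 = 0.09549
Sum = 1.59084
NRR = 0.48544 × 1.59084 = 0.77226
NRR < 1, so the cohort does not fully replace itself.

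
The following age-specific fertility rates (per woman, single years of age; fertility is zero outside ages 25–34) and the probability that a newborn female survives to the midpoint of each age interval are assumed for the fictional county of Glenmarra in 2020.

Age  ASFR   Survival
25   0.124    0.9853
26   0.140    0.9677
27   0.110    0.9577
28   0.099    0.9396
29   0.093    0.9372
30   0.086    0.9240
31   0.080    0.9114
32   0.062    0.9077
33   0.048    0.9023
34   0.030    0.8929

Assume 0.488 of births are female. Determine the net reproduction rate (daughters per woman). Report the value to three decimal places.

Proportion female at birth = 0.488.
Survival-weighted fertility by age (1·fₓ·Sₓ):
  25: 1 × 0.124 × 0.9853 = 0.12218
  26: 1 × 0.140 × 0.9677 = 0.13548
  27: 1 × 0.110 × 0.9577 = 0.10535
  28: 1 × 0.099 × 0.9396 = 0.09302
  29: 1 × 0.093 × 0.9372 = 0.08716
  30: 1 × 0.086 × 0.9240 = 0.07946
  31: 1 × 0.080 × 0.9114 = 0.07291
  32: 1 × 0.062 × 0.9077 = 0.05628
  33: 1 × 0.048 × 0.9023 = 0.04331
  34: 1 × 0.030 × 0.8929 = 0.02679
Sum = 0.82194
NRR = 0.488 × 0.82194 = 0.40111

0.401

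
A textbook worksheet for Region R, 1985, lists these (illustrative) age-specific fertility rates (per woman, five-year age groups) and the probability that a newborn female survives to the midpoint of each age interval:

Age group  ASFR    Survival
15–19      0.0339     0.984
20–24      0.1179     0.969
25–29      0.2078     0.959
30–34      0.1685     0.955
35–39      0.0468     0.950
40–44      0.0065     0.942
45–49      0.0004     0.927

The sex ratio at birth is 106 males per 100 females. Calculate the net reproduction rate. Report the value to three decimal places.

1.356

Proportion female at birth = 100 / (100 + 106) = 0.48544.
Survival-weighted fertility by age (5·fₓ·Sₓ):
  15–19: 5 × 0.0339 × 0.984 = 0.16679
  20–24: 5 × 0.1179 × 0.969 = 0.57123
  25–29: 5 × 0.2078 × 0.959 = 0.99640
  30–34: 5 × 0.1685 × 0.955 = 0.80459
  35–39: 5 × 0.0468 × 0.950 = 0.22230
  40–44: 5 × 0.0065 × 0.942 = 0.03062
  45–49: 5 × 0.0004 × 0.927 = 0.00185
Sum = 2.79378
NRR = 0.48544 × 2.79378 = 1.35621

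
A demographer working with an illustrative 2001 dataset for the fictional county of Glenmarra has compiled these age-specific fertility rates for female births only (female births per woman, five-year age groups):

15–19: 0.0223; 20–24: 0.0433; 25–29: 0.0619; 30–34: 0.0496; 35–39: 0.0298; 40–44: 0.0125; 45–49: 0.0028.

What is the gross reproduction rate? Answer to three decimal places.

1.111

Sum of female ASFRs = 0.0223 + 0.0433 + 0.0619 + 0.0496 + 0.0298 + 0.0125 + 0.0028 = 0.2222
GRR = 5 × 0.2222 = 1.111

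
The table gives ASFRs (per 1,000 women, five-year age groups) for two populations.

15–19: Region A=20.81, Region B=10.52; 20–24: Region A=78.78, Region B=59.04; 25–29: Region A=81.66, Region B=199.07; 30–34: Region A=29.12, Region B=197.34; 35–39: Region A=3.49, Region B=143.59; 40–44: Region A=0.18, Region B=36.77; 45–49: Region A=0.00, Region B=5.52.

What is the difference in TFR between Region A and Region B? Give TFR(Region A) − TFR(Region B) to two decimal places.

Region A:
  Sum of ASFRs = 20.81 + 78.78 + 81.66 + 29.12 + 3.49 + 0.18 + 0.00 = 214.04
  TFR = 5 × 214.04 / 1000 = 1.0702
Region B:
  Sum of ASFRs = 10.52 + 59.04 + 199.07 + 197.34 + 143.59 + 36.77 + 5.52 = 651.85
  TFR = 5 × 651.85 / 1000 = 3.25925
Difference = 1.0702 − 3.25925 = -2.18905

-2.19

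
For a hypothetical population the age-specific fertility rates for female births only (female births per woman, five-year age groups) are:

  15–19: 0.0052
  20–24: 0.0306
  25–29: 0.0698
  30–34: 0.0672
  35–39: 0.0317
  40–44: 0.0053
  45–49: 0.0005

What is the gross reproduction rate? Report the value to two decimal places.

1.05

Sum of female ASFRs = 0.0052 + 0.0306 + 0.0698 + 0.0672 + 0.0317 + 0.0053 + 0.0005 = 0.2103
GRR = 5 × 0.2103 = 1.0515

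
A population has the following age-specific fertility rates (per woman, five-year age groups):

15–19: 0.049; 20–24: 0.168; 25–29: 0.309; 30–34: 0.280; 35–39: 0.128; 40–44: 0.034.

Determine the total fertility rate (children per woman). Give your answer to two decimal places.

4.84

Sum of ASFRs = 0.049 + 0.168 + 0.309 + 0.280 + 0.128 + 0.034 = 0.968
TFR = 5 × 0.968 = 4.84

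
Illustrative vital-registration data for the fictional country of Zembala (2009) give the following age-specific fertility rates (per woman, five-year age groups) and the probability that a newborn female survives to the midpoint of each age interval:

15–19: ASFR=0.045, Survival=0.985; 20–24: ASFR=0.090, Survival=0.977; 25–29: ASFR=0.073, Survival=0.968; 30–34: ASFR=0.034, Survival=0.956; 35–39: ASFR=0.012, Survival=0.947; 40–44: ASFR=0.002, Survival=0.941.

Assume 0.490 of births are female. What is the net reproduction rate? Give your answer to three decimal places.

0.609

Proportion female at birth = 0.490.
Per-age-group product (5 × ASFR × survival probability):
  15–19: 5 × 0.045 × 0.985 = 0.22163
  20–24: 5 × 0.090 × 0.977 = 0.43965
  25–29: 5 × 0.073 × 0.968 = 0.35332
  30–34: 5 × 0.034 × 0.956 = 0.16252
  35–39: 5 × 0.012 × 0.947 = 0.05682
  40–44: 5 × 0.002 × 0.941 = 0.00941
Sum = 1.24335
NRR = 0.490 × 1.24335 = 0.60924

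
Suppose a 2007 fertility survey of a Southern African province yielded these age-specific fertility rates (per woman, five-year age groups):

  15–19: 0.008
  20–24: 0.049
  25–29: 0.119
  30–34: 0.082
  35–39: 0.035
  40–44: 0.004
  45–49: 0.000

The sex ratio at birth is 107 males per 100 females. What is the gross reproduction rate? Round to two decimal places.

0.72

Proportion female at birth = 100 / (100 + 107) = 0.48309.
Sum of ASFRs = 0.008 + 0.049 + 0.119 + 0.082 + 0.035 + 0.004 + 0.000 = 0.297
TFR = 5 × 0.297 = 1.485
GRR = 0.48309 × 1.485 = 0.71739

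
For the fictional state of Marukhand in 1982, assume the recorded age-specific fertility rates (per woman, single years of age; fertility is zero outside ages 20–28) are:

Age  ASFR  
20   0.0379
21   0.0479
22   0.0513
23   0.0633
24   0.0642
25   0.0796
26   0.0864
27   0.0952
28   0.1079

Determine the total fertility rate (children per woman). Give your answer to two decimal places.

Sum of ASFRs = 0.0379 + 0.0479 + 0.0513 + 0.0633 + 0.0642 + 0.0796 + 0.0864 + 0.0952 + 0.1079 = 0.6337
TFR = 0.6337

0.63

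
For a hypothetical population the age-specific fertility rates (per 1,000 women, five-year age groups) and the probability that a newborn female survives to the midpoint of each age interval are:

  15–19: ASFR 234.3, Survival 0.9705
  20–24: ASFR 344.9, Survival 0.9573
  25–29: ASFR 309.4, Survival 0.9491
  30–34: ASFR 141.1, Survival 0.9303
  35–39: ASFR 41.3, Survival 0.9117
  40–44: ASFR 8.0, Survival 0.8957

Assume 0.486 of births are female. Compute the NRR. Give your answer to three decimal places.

2.496

Proportion female at birth = 0.486.
Survival-weighted fertility by age (5·fₓ·Sₓ):
  15–19: 5 × 234.3/1000 × 0.9705 = 1.13694
  20–24: 5 × 344.9/1000 × 0.9573 = 1.65086
  25–29: 5 × 309.4/1000 × 0.9491 = 1.46826
  30–34: 5 × 141.1/1000 × 0.9303 = 0.65633
  35–39: 5 × 41.3/1000 × 0.9117 = 0.18827
  40–44: 5 × 8.0/1000 × 0.8957 = 0.03583
Sum = 5.13649
NRR = 0.486 × 5.13649 = 2.49633
An NRR exceeding 1 indicates intrinsic growth under these rates.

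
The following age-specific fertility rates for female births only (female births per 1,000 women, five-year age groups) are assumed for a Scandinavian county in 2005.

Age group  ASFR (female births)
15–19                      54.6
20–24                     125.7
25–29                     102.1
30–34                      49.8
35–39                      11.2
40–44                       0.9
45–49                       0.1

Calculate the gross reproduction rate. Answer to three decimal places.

Sum of female ASFRs = 54.6 + 125.7 + 102.1 + 49.8 + 11.2 + 0.9 + 0.1 = 344.4
GRR = 5 × 344.4 / 1000 = 1.722

1.722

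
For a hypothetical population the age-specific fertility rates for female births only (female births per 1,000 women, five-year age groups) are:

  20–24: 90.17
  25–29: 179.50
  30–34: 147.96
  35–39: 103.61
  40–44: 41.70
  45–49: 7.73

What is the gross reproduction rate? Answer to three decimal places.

Sum of female ASFRs = 90.17 + 179.50 + 147.96 + 103.61 + 41.70 + 7.73 = 570.67
GRR = 5 × 570.67 / 1000 = 2.85335

2.853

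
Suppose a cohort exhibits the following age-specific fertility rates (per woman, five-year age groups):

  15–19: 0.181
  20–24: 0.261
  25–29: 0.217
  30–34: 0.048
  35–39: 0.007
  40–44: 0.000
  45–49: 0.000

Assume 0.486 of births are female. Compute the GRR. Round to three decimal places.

Proportion female at birth = 0.486.
Sum of ASFRs = 0.181 + 0.261 + 0.217 + 0.048 + 0.007 + 0.000 + 0.000 = 0.714
TFR = 5 × 0.714 = 3.57
GRR = 0.486 × 3.57 = 1.73502

1.735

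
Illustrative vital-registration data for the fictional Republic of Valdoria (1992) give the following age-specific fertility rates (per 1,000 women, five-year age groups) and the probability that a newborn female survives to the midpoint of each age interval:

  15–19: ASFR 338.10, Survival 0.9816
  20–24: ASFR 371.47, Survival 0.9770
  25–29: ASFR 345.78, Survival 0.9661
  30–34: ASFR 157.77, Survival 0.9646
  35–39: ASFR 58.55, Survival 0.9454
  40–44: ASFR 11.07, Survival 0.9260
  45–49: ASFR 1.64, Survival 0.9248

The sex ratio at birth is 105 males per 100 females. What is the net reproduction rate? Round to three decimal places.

Proportion female at birth = 100 / (100 + 105) = 0.48780.
Each age group contributes 5 × ASFR × survival:
  15–19: 5 × 338.10/1000 × 0.9816 = 1.65939
  20–24: 5 × 371.47/1000 × 0.9770 = 1.81463
  25–29: 5 × 345.78/1000 × 0.9661 = 1.67029
  30–34: 5 × 157.77/1000 × 0.9646 = 0.76092
  35–39: 5 × 58.55/1000 × 0.9454 = 0.27677
  40–44: 5 × 11.07/1000 × 0.9260 = 0.05125
  45–49: 5 × 1.64/1000 × 0.9248 = 0.00758
Sum = 6.24083
NRR = 0.48780 × 6.24083 = 3.04428
With NRR above 1 the population is above replacement fertility.

3.044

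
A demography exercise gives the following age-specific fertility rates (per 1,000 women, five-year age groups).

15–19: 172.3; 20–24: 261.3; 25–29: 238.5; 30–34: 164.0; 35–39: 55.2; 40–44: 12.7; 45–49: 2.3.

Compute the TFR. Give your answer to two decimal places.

4.53

Sum of ASFRs = 172.3 + 261.3 + 238.5 + 164.0 + 55.2 + 12.7 + 2.3 = 906.3
TFR = 5 × 906.3 / 1000 = 4.5315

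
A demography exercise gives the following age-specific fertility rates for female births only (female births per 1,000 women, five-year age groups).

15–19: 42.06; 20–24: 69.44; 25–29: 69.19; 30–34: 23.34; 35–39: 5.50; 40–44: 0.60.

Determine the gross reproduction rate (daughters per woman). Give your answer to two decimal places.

1.05

Sum of female ASFRs = 42.06 + 69.44 + 69.19 + 23.34 + 5.50 + 0.60 = 210.13
GRR = 5 × 210.13 / 1000 = 1.05065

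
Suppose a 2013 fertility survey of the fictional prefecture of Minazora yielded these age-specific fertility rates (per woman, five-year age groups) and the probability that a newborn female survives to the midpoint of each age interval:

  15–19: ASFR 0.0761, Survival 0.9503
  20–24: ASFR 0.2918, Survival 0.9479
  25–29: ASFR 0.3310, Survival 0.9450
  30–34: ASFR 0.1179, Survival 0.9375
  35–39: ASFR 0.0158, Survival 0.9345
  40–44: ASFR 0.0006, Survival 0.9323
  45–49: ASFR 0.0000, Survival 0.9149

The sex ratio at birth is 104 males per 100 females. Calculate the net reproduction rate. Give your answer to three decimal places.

1.930

Proportion female at birth = 100 / (100 + 104) = 0.49020.
Per-age-group product (5 × ASFR × survival probability):
  15–19: 5 × 0.0761 × 0.9503 = 0.36159
  20–24: 5 × 0.2918 × 0.9479 = 1.38299
  25–29: 5 × 0.3310 × 0.9450 = 1.56398
  30–34: 5 × 0.1179 × 0.9375 = 0.55266
  35–39: 5 × 0.0158 × 0.9345 = 0.07383
  40–44: 5 × 0.0006 × 0.9323 = 0.00280
  45–49: 5 × 0.0000 × 0.9149 = 0.00000
Sum = 3.93785
NRR = 0.49020 × 3.93785 = 1.93033
With NRR above 1 the population is above replacement fertility.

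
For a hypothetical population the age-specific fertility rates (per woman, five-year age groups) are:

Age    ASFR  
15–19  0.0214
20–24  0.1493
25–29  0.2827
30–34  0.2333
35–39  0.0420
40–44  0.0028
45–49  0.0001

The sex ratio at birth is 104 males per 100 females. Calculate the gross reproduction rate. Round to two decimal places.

Proportion female at birth = 100 / (100 + 104) = 0.49020.
Sum of ASFRs = 0.0214 + 0.1493 + 0.2827 + 0.2333 + 0.0420 + 0.0028 + 0.0001 = 0.7316
TFR = 5 × 0.7316 = 3.658
GRR = 0.49020 × 3.658 = 1.79315

1.79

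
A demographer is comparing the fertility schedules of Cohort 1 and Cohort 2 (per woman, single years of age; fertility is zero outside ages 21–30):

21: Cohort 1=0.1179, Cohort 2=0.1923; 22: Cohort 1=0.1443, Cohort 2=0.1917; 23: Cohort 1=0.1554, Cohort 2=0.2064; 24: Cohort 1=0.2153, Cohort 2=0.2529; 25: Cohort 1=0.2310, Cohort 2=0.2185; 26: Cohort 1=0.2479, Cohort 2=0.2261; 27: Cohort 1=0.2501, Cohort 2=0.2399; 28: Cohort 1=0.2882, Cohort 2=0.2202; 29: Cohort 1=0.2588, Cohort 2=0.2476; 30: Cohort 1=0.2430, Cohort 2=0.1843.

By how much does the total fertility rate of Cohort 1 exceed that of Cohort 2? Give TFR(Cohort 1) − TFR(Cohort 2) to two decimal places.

-0.03

Cohort 1:
  Sum of ASFRs = 0.1179 + 0.1443 + 0.1554 + 0.2153 + 0.2310 + 0.2479 + 0.2501 + 0.2882 + 0.2588 + 0.2430 = 2.1519
  TFR = 2.1519
Cohort 2:
  Sum of ASFRs = 0.1923 + 0.1917 + 0.2064 + 0.2529 + 0.2185 + 0.2261 + 0.2399 + 0.2202 + 0.2476 + 0.1843 = 2.1799
  TFR = 2.1799
Difference = 2.1519 − 2.1799 = -0.028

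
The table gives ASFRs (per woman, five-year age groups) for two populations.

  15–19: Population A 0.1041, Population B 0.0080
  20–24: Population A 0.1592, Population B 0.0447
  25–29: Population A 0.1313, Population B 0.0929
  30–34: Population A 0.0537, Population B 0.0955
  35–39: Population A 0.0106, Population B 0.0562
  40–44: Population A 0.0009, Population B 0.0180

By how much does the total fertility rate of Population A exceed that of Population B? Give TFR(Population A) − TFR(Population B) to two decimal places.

0.72

Population A:
  Sum of ASFRs = 0.1041 + 0.1592 + 0.1313 + 0.0537 + 0.0106 + 0.0009 = 0.4598
  TFR = 5 × 0.4598 = 2.299
Population B:
  Sum of ASFRs = 0.0080 + 0.0447 + 0.0929 + 0.0955 + 0.0562 + 0.0180 = 0.3153
  TFR = 5 × 0.3153 = 1.5765
Difference = 2.299 − 1.5765 = 0.7225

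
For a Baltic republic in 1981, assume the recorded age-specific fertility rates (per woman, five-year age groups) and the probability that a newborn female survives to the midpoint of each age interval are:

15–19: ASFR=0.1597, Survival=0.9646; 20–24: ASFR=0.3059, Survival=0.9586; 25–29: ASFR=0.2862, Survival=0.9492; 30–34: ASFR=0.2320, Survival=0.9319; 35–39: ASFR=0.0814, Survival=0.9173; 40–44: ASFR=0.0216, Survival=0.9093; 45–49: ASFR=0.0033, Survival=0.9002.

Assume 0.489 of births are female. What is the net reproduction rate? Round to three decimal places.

Proportion female at birth = 0.489.
Survival-weighted fertility by age (5·fₓ·Sₓ):
  15–19: 5 × 0.1597 × 0.9646 = 0.77023
  20–24: 5 × 0.3059 × 0.9586 = 1.46618
  25–29: 5 × 0.2862 × 0.9492 = 1.35831
  30–34: 5 × 0.2320 × 0.9319 = 1.08100
  35–39: 5 × 0.0814 × 0.9173 = 0.37334
  40–44: 5 × 0.0216 × 0.9093 = 0.09820
  45–49: 5 × 0.0033 × 0.9002 = 0.01485
Sum = 5.16211
NRR = 0.489 × 5.16211 = 2.52427
NRR > 1, so each generation more than replaces itself.

2.524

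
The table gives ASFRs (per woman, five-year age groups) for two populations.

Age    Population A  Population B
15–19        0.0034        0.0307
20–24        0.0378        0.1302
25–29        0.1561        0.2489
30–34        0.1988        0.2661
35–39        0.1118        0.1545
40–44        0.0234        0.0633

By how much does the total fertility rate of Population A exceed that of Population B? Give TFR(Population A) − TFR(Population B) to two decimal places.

-1.81

Population A:
  Sum of ASFRs = 0.0034 + 0.0378 + 0.1561 + 0.1988 + 0.1118 + 0.0234 = 0.5313
  TFR = 5 × 0.5313 = 2.6565
Population B:
  Sum of ASFRs = 0.0307 + 0.1302 + 0.2489 + 0.2661 + 0.1545 + 0.0633 = 0.8937
  TFR = 5 × 0.8937 = 4.4685
Difference = 2.6565 − 4.4685 = -1.812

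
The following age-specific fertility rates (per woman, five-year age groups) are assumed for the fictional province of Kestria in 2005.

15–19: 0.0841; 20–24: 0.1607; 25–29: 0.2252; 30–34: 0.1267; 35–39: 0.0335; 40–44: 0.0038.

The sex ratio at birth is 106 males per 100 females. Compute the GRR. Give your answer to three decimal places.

1.539

Proportion female at birth = 100 / (100 + 106) = 0.48544.
Sum of ASFRs = 0.0841 + 0.1607 + 0.2252 + 0.1267 + 0.0335 + 0.0038 = 0.6340
TFR = 5 × 0.6340 = 3.17
GRR = 0.48544 × 3.17 = 1.53884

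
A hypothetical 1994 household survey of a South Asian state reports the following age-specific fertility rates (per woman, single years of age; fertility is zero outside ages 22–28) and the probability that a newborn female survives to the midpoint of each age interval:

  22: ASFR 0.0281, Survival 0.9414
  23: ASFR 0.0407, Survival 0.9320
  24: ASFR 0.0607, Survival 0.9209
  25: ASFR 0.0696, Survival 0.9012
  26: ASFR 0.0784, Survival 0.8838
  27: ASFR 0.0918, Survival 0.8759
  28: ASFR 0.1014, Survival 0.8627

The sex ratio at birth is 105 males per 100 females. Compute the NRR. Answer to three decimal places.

0.205

Proportion female at birth = 100 / (100 + 105) = 0.48780.
Weighting each age-specific rate by interval width and survival:
  22: 1 × 0.0281 × 0.9414 = 0.02645
  23: 1 × 0.0407 × 0.9320 = 0.03793
  24: 1 × 0.0607 × 0.9209 = 0.05590
  25: 1 × 0.0696 × 0.9012 = 0.06272
  26: 1 × 0.0784 × 0.8838 = 0.06929
  27: 1 × 0.0918 × 0.8759 = 0.08041
  28: 1 × 0.1014 × 0.8627 = 0.08748
Sum = 0.42018
NRR = 0.48780 × 0.42018 = 0.20496
An NRR under 1 implies long-run decline under these rates.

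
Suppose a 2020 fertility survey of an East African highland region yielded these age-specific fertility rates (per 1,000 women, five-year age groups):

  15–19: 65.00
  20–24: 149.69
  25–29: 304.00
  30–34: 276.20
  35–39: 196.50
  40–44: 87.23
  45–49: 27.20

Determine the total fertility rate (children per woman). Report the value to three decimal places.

5.529

Sum of ASFRs = 65.00 + 149.69 + 304.00 + 276.20 + 196.50 + 87.23 + 27.20 = 1105.82
TFR = 5 × 1105.82 / 1000 = 5.5291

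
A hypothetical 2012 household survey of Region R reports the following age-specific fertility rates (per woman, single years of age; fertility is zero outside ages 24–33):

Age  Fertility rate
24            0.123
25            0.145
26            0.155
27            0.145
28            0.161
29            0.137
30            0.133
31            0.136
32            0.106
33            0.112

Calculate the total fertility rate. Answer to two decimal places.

1.35

Sum of ASFRs = 0.123 + 0.145 + 0.155 + 0.145 + 0.161 + 0.137 + 0.133 + 0.136 + 0.106 + 0.112 = 1.353
TFR = 1.353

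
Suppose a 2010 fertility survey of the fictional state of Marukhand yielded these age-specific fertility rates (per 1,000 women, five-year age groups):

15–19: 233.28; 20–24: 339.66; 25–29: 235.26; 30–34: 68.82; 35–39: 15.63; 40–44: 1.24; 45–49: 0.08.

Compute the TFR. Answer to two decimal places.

4.47

Sum of ASFRs = 233.28 + 339.66 + 235.26 + 68.82 + 15.63 + 1.24 + 0.08 = 893.97
TFR = 5 × 893.97 / 1000 = 4.46985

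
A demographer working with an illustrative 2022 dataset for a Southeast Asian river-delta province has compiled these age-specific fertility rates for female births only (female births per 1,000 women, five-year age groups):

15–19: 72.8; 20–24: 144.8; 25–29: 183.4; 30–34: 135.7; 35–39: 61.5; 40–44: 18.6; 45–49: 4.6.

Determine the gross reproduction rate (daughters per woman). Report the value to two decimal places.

3.11

Sum of female ASFRs = 72.8 + 144.8 + 183.4 + 135.7 + 61.5 + 18.6 + 4.6 = 621.4
GRR = 5 × 621.4 / 1000 = 3.107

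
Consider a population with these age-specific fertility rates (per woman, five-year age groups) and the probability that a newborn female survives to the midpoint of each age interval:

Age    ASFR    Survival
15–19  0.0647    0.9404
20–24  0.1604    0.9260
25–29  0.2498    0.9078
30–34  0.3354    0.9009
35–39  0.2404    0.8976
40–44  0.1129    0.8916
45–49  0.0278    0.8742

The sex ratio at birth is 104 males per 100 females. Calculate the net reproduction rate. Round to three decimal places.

Proportion female at birth = 100 / (100 + 104) = 0.49020.
Per-age-group product (5 × ASFR × survival probability):
  15–19: 5 × 0.0647 × 0.9404 = 0.30422
  20–24: 5 × 0.1604 × 0.9260 = 0.74265
  25–29: 5 × 0.2498 × 0.9078 = 1.13384
  30–34: 5 × 0.3354 × 0.9009 = 1.51081
  35–39: 5 × 0.2404 × 0.8976 = 1.07892
  40–44: 5 × 0.1129 × 0.8916 = 0.50331
  45–49: 5 × 0.0278 × 0.8742 = 0.12151
Sum = 5.39526
NRR = 0.49020 × 5.39526 = 2.64476
NRR > 1, so each generation more than replaces itself.

2.645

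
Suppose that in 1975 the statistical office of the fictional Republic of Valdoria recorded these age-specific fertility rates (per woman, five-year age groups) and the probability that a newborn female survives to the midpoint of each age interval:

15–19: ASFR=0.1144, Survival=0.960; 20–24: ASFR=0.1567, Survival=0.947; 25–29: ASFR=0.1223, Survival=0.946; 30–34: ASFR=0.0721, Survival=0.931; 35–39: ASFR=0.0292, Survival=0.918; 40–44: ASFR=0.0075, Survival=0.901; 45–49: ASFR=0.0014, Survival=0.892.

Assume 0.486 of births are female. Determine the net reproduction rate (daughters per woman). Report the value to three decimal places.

Proportion female at birth = 0.486.
Each age group contributes 5 × ASFR × survival:
  15–19: 5 × 0.1144 × 0.960 = 0.54912
  20–24: 5 × 0.1567 × 0.947 = 0.74197
  25–29: 5 × 0.1223 × 0.946 = 0.57848
  30–34: 5 × 0.0721 × 0.931 = 0.33563
  35–39: 5 × 0.0292 × 0.918 = 0.13403
  40–44: 5 × 0.0075 × 0.901 = 0.03379
  45–49: 5 × 0.0014 × 0.892 = 0.00624
Sum = 2.37926
NRR = 0.486 × 2.37926 = 1.15632

1.156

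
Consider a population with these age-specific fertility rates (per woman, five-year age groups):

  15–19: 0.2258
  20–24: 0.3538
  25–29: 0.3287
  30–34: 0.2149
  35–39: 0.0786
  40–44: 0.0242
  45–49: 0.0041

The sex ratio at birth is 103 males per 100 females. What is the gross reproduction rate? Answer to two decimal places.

3.03

Proportion female at birth = 100 / (100 + 103) = 0.49261.
Sum of ASFRs = 0.2258 + 0.3538 + 0.3287 + 0.2149 + 0.0786 + 0.0242 + 0.0041 = 1.2301
TFR = 5 × 1.2301 = 6.1505
GRR = 0.49261 × 6.1505 = 3.02980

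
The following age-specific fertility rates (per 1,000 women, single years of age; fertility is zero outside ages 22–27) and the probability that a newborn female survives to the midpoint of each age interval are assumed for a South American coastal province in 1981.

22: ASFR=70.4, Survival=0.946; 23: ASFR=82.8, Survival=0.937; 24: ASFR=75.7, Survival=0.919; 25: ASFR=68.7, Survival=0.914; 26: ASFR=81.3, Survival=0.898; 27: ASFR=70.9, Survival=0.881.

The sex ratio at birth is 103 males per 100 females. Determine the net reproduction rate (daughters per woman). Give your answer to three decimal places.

Proportion female at birth = 100 / (100 + 103) = 0.49261.
Each age group contributes 1 × ASFR × survival:
  22: 1 × 70.4/1000 × 0.946 = 0.06660
  23: 1 × 82.8/1000 × 0.937 = 0.07758
  24: 1 × 75.7/1000 × 0.919 = 0.06957
  25: 1 × 68.7/1000 × 0.914 = 0.06279
  26: 1 × 81.3/1000 × 0.898 = 0.07301
  27: 1 × 70.9/1000 × 0.881 = 0.06246
Sum = 0.41201
NRR = 0.49261 × 0.41201 = 0.20296
With NRR below 1 the population is below replacement fertility.

0.203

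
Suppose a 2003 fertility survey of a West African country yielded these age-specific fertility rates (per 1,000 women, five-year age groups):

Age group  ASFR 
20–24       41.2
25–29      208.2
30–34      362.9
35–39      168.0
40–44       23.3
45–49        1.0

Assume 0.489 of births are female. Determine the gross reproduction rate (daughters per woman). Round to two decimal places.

Proportion female at birth = 0.489.
Sum of ASFRs = 41.2 + 208.2 + 362.9 + 168.0 + 23.3 + 1.0 = 804.6
TFR = 5 × 804.6 / 1000 = 4.023
GRR = 0.489 × 4.023 = 1.96725

1.97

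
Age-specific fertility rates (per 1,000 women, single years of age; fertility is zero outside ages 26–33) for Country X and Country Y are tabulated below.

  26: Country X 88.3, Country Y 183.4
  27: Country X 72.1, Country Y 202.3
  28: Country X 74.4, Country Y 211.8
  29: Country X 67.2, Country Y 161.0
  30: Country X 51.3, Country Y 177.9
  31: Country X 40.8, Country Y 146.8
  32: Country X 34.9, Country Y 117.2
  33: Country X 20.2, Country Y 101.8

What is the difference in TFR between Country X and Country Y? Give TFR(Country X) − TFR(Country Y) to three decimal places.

-0.853

Country X:
  Sum of ASFRs = 88.3 + 72.1 + 74.4 + 67.2 + 51.3 + 40.8 + 34.9 + 20.2 = 449.2
  TFR = 449.2 / 1000 = 0.4492
Country Y:
  Sum of ASFRs = 183.4 + 202.3 + 211.8 + 161.0 + 177.9 + 146.8 + 117.2 + 101.8 = 1302.2
  TFR = 1302.2 / 1000 = 1.3022
Difference = 0.4492 − 1.3022 = -0.853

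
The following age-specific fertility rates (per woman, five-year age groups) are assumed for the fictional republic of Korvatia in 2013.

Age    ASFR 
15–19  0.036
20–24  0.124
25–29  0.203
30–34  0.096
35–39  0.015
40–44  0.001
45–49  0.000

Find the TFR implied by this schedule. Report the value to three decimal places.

2.375

Sum of ASFRs = 0.036 + 0.124 + 0.203 + 0.096 + 0.015 + 0.001 + 0.000 = 0.475
TFR = 5 × 0.475 = 2.375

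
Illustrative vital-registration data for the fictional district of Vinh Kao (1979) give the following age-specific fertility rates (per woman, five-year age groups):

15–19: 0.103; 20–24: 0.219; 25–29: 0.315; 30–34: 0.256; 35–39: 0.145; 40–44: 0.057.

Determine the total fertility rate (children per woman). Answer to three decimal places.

Sum of ASFRs = 0.103 + 0.219 + 0.315 + 0.256 + 0.145 + 0.057 = 1.095
TFR = 5 × 1.095 = 5.475

5.475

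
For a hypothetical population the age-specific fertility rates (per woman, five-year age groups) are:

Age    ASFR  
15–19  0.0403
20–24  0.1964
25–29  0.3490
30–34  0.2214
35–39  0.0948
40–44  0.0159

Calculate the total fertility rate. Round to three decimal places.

Sum of ASFRs = 0.0403 + 0.1964 + 0.3490 + 0.2214 + 0.0948 + 0.0159 = 0.9178
TFR = 5 × 0.9178 = 4.589

4.589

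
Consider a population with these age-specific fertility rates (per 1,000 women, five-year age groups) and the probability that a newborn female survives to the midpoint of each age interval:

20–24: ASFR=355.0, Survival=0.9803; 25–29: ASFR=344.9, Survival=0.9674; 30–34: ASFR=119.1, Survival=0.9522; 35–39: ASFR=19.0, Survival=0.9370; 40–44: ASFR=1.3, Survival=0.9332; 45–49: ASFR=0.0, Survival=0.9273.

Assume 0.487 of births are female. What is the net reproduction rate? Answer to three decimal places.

Proportion female at birth = 0.487.
Each age group contributes 5 × ASFR × survival:
  20–24: 5 × 355.0/1000 × 0.9803 = 1.74003
  25–29: 5 × 344.9/1000 × 0.9674 = 1.66828
  30–34: 5 × 119.1/1000 × 0.9522 = 0.56704
  35–39: 5 × 19.0/1000 × 0.9370 = 0.08902
  40–44: 5 × 1.3/1000 × 0.9332 = 0.00607
  45–49: 5 × 0.0/1000 × 0.9273 = 0.00000
Sum = 4.07044
NRR = 0.487 × 4.07044 = 1.98230

1.982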